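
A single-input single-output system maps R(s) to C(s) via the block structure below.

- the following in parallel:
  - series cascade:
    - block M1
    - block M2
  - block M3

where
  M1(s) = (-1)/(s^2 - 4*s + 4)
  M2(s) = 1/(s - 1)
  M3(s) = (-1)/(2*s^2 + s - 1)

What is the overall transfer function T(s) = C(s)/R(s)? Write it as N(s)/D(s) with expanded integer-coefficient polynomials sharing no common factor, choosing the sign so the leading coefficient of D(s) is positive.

Step 1: multiply M1, M2 (series); result (-1)/(s^3 - 5*s^2 + 8*s - 4)
Step 2: sum the parallel branches (M1*M2), M3, which is the overall transfer function T(s) = C(s)/R(s) in lowest terms

Hence the answer: (-s^3 + 3*s^2 - 9*s + 5)/(2*s^5 - 9*s^4 + 10*s^3 + 5*s^2 - 12*s + 4)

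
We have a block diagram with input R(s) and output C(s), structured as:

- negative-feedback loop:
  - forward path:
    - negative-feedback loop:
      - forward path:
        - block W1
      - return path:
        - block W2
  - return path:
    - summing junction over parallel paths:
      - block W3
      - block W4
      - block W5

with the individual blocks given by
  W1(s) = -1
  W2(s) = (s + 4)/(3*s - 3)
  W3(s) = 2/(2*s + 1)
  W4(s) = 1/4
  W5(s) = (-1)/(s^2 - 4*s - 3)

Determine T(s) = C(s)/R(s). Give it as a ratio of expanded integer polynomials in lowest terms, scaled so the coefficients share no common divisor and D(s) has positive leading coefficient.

Step 1. feedback reduction of W1, W2; result (3 - 3*s)/(2*s - 7)
Step 2. parallel reduction of W3, W4, W5; result (2*s^3 + s^2 - 50*s - 31)/(8*s^3 - 28*s^2 - 40*s - 12)
Step 3. feedback reduction of [W1/(1+W1*W2)], (W3+W4+W5): this yields T(s), and no further normalization is needed

Final answer: (-24*s^4 + 108*s^3 + 36*s^2 - 84*s - 36)/(10*s^4 - 109*s^3 + 269*s^2 + 199*s - 9)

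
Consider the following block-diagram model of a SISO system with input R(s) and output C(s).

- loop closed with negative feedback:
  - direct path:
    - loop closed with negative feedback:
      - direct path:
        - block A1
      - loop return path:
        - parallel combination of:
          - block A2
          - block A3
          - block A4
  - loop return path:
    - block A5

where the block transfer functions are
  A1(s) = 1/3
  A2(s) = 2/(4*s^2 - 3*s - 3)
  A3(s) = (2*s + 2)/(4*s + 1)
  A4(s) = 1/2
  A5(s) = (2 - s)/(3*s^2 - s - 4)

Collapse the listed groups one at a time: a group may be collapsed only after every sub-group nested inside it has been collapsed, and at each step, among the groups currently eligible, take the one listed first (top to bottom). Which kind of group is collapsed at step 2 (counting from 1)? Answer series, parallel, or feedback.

(1) combine A2, A3, A4 in parallel
(2) reduce the feedback loop with forward A1 and return (A2+A3+A4)
(3) collapse the loop ([A1/(1+A1*(A2+A3+A4))] forward, A5 return)
Step 2 collapses a feedback group.

Hence the answer: feedback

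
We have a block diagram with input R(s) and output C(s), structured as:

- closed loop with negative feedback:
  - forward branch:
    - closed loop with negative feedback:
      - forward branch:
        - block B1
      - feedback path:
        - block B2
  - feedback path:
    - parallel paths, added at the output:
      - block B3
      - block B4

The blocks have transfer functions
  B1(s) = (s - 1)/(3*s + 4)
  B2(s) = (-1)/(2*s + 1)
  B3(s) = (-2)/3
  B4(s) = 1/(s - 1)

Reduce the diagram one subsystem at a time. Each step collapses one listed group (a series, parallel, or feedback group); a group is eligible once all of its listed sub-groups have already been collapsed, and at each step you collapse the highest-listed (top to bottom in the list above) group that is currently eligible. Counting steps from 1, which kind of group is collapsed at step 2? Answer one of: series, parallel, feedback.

Step 1 - reduce the feedback loop with forward B1 and return B2
Step 2 - sum the parallel branches B3, B4
Step 3 - reduce the feedback loop with forward [B1/(1+B1*B2)] and return (B3+B4)
Step 2 collapses a parallel group.

Final answer: parallel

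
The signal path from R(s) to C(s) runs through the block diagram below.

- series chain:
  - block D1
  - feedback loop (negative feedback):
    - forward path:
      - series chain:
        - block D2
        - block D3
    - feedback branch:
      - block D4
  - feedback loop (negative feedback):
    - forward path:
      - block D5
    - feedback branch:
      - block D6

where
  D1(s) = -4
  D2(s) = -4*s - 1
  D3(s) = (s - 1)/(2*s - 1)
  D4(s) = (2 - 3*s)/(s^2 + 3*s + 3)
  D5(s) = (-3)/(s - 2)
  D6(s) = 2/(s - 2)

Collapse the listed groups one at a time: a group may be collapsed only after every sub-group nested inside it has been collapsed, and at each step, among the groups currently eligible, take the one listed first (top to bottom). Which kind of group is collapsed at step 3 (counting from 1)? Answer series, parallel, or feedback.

(1) reduce the series chain D2, D3
(2) collapse the loop ((D2*D3) forward, D4 return)
(3) reduce the feedback loop with forward D5 and return D6
(4) multiply D1, [(D2*D3)/(1+(D2*D3)*D4)], [D5/(1+D5*D6)] (series)
At step 3 the group reduced is feedback.

Hence the answer: feedback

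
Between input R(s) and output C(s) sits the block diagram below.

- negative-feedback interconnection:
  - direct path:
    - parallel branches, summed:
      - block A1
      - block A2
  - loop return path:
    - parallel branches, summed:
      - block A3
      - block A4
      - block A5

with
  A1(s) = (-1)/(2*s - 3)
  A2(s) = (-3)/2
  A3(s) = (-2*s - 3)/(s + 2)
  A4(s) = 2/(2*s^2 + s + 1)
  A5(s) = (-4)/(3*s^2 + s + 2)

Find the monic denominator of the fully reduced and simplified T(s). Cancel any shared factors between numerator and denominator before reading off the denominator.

(1) sum the parallel branches A1, A2 gives (7 - 6*s)/(4*s - 6)
(2) sum the parallel branches A3, A4, A5 gives (-12*s^5 - 28*s^4 - 33*s^3 - 36*s^2 - 17*s - 6)/(6*s^5 + 17*s^4 + 18*s^3 + 19*s^2 + 8*s + 4)
(3) reduce the feedback loop with forward (A1+A2) and return (A3+A4+A5) gives (-36*s^6 - 60*s^5 + 11*s^4 + 12*s^3 + 85*s^2 + 32*s + 28)/(96*s^6 + 116*s^5 - 28*s^4 - 47*s^3 - 232*s^2 - 115*s - 66)
That last expression is T(s), already simplified. Scaling its denominator by 1/96 (the reciprocal of the leading coefficient) yields the monic denominator.

Hence the answer: s^6 + 29*s^5/24 - 7*s^4/24 - 47*s^3/96 - 29*s^2/12 - 115*s/96 - 11/16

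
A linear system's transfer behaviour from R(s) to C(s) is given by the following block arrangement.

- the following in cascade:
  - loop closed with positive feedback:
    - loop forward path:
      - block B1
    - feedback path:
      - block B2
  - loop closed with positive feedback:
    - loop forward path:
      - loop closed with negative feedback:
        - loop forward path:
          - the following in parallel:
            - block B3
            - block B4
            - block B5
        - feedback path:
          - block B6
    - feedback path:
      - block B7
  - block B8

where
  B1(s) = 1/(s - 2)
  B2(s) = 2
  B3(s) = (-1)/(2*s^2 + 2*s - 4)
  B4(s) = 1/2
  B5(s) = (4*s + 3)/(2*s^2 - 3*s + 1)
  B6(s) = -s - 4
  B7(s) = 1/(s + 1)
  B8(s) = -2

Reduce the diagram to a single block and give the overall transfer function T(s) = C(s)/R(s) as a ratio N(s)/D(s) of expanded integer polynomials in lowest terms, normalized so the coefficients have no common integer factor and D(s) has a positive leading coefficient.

Answer: (4*s^4 + 22*s^3 + 48*s^2 + 60*s + 30)/(2*s^6 + 7*s^5 + 4*s^4 - 113*s^3 - 416*s^2 - 553*s - 284)

Working:
Step 1: feedback reduction of B1, B2 -> 1/(s - 4)
Step 2: add B3, B4, B5 (parallel) -> (2*s^3 + 9*s^2 + 15*s + 15)/(4*s^3 + 2*s^2 - 10*s + 4)
Step 3: apply the feedback formula to (B3+B4+B5), B6 -> (-2*s^3 - 9*s^2 - 15*s - 15)/(2*s^4 + 13*s^3 + 49*s^2 + 85*s + 56)
Step 4: reduce the feedback loop with forward [(B3+B4+B5)/(1+(B3+B4+B5)*B6)] and return B7 -> (-2*s^4 - 11*s^3 - 24*s^2 - 30*s - 15)/(2*s^5 + 15*s^4 + 64*s^3 + 143*s^2 + 156*s + 71)
Step 5: series reduction of [B1/(1-B1*B2)], [[(B3+B4+B5)/(1+(B3+B4+B5)*B6)]/(1-[(B3+B4+B5)/(1+(B3+B4+B5)*B6)]*B7)], B8: this yields T(s), and no further normalization is needed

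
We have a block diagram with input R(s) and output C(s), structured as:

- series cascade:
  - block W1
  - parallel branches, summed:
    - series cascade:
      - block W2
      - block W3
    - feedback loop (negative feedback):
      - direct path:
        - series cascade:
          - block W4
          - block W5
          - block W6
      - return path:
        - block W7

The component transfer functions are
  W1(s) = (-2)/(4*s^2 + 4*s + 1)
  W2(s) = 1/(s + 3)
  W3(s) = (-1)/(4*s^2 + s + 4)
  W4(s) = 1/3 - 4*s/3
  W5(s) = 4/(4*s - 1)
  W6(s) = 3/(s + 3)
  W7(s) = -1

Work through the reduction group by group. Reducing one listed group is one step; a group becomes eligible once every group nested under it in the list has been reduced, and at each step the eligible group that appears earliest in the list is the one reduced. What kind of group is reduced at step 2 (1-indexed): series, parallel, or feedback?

Step 1: series reduction of W2, W3
Step 2: cascade W4, W5, W6
Step 3: collapse the loop ((W4*W5*W6) forward, W7 return)
Step 4: combine (W2*W3), [(W4*W5*W6)/(1+(W4*W5*W6)*W7)] in parallel
Step 5: cascade W1, ((W2*W3)+[(W4*W5*W6)/(1+(W4*W5*W6)*W7)])
The group at step 2 is a series group.

Answer: series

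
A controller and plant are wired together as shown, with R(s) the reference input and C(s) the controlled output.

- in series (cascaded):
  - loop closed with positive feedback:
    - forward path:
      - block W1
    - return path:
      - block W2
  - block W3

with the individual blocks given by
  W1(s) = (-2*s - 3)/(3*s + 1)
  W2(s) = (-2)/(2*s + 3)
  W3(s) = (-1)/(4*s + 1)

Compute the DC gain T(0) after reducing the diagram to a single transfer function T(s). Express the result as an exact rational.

Reducing step by step:

1. collapse the loop (W1 forward, W2 return): (-2*s - 3)/(3*s - 1)
2. combine [W1/(1-W1*W2)], W3 in series: (2*s + 3)/(12*s^2 - s - 1)
The step-2 result is T(s). Setting s = 0: T(0) = 3/(-1) = -3.

Answer: -3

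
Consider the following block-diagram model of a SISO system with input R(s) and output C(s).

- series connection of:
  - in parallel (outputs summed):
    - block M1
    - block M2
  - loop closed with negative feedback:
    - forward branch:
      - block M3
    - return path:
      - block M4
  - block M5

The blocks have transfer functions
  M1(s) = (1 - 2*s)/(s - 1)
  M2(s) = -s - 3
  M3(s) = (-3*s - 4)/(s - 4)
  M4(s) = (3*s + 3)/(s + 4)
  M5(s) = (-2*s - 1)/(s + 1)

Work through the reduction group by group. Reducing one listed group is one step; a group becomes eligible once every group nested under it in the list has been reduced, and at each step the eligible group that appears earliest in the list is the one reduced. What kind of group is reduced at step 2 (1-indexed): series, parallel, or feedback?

The answer is feedback.

Reasoning:
Step 1: sum the parallel branches M1, M2
Step 2: apply the feedback formula to M3, M4
Step 3: series reduction of (M1+M2), [M3/(1+M3*M4)], M5
Step 2: feedback.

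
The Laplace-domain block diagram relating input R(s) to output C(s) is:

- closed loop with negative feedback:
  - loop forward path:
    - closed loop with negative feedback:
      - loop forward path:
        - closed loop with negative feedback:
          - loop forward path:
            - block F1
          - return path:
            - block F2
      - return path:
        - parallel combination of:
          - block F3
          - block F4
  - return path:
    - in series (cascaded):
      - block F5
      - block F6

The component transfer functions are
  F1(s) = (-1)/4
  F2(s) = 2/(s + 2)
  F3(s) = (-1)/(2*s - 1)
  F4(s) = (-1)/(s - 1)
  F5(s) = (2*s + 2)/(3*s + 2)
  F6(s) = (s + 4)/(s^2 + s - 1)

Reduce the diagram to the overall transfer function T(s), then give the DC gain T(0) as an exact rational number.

First reduce the diagram to T(s).

Step 1. reduce the feedback loop with forward F1 and return F2, giving (-s - 2)/(4*s + 6)
Step 2. sum the parallel branches F3, F4, giving (2 - 3*s)/(2*s^2 - 3*s + 1)
Step 3. close the feedback loop around [F1/(1+F1*F2)], (F3+F4), giving (-2*s^3 - s^2 + 5*s - 2)/(8*s^3 + 3*s^2 - 10*s + 2)
Step 4. series reduction of F5, F6, giving (2*s^2 + 10*s + 8)/(3*s^3 + 5*s^2 - s - 2)
Step 5. collapse the loop ([[F1/(1+F1*F2)]/(1+[F1/(1+F1*F2)]*(F3+F4))] forward, (F5*F6) return), giving (-6*s^6 - 13*s^5 + 12*s^4 + 24*s^3 - 13*s^2 - 8*s + 4)/(24*s^6 + 45*s^5 - 45*s^4 - 79*s^3 + 52*s^2 + 38*s - 20)
Evaluating the step-5 result (the overall T(s)) at s = 0 gives T(0) = 4/(-20) = -1/5.

Answer: -1/5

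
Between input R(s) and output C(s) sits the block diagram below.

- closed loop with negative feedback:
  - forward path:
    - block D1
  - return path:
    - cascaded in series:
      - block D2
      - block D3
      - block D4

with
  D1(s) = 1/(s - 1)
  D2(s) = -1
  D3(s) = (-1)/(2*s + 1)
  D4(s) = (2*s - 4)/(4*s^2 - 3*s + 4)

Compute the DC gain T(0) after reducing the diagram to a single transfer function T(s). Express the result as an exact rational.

First reduce the diagram to T(s).

[1] cascade D2, D3, D4 gives (2*s - 4)/(8*s^3 - 2*s^2 + 5*s + 4)
[2] close the feedback loop around D1, (D2*D3*D4) gives (8*s^3 - 2*s^2 + 5*s + 4)/(8*s^4 - 10*s^3 + 7*s^2 + s - 8)
The step-2 result is T(s). Setting s = 0: T(0) = 4/(-8) = -1/2.

Answer: -1/2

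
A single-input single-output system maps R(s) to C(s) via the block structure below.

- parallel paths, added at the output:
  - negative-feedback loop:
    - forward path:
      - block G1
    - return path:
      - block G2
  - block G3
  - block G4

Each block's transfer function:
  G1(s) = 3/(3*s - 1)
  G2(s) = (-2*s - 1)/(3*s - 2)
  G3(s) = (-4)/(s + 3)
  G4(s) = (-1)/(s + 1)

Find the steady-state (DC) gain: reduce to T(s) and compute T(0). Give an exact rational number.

Answer: 11/3

Working:
[1] collapse the loop (G1 forward, G2 return) gives (9*s - 6)/(9*s^2 - 15*s - 1)
[2] combine [G1/(1+G1*G2)], G3, G4 in parallel gives (-36*s^3 + 42*s^2 + 113*s - 11)/(9*s^4 + 21*s^3 - 34*s^2 - 49*s - 3)
Evaluating the step-2 result (the overall T(s)) at s = 0 gives T(0) = -11/(-3) = 11/3.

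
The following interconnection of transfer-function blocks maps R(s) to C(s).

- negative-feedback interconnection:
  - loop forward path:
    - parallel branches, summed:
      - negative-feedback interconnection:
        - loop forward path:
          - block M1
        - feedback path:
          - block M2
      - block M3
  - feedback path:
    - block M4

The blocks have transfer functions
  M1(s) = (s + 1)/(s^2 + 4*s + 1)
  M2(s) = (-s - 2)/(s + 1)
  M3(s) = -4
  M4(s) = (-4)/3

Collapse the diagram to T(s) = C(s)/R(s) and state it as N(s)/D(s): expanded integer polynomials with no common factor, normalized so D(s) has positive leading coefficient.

(1) collapse the loop (M1 forward, M2 return), giving (s + 1)/(s^2 + 3*s - 1)
(2) parallel reduction of [M1/(1+M1*M2)], M3, giving (-4*s^2 - 11*s + 5)/(s^2 + 3*s - 1)
(3) close the feedback loop around ([M1/(1+M1*M2)]+M3), M4: this yields T(s), and no further normalization is needed

Therefore the answer is (-12*s^2 - 33*s + 15)/(19*s^2 + 53*s - 23).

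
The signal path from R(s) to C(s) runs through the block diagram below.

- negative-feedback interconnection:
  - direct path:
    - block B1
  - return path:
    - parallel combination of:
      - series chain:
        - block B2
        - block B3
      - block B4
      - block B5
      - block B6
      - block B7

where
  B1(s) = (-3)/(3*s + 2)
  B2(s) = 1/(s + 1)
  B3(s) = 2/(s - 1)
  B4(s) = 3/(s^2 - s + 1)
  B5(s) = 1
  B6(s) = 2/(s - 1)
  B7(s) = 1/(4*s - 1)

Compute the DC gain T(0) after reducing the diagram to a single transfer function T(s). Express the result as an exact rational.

Answer: -3/5

Working:
[1] reduce the series chain B2, B3 = 2/(s^2 - 1)
[2] parallel reduction of (B2*B3), B4, B5, B6, B7 = (4*s^5 + 4*s^4 + 18*s^3 - 9*s^2 + 2*s - 1)/(4*s^5 - 5*s^4 + s^3 + 4*s^2 - 5*s + 1)
[3] close the feedback loop around B1, ((B2*B3)+B4+B5+B6+B7) = (-12*s^5 + 15*s^4 - 3*s^3 - 12*s^2 + 15*s - 3)/(12*s^6 - 19*s^5 - 19*s^4 - 40*s^3 + 20*s^2 - 13*s + 5)
That last expression is T(s); at s = 0 only the constant terms survive, so T(0) = -3/5.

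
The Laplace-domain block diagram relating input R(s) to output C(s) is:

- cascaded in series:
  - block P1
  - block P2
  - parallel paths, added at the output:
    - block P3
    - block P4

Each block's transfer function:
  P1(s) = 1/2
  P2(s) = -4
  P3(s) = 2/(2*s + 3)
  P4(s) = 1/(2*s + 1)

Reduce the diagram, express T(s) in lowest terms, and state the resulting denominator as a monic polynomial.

Reducing step by step:

Step 1. add P3, P4 (parallel); result (6*s + 5)/(4*s^2 + 8*s + 3)
Step 2. cascade P1, P2, (P3+P4); result (-12*s - 10)/(4*s^2 + 8*s + 3)
No further cancellation is possible in the step-2 result, so that is T(s). Its denominator becomes monic after dividing by the leading coefficient 4.

Answer: s^2 + 2*s + 3/4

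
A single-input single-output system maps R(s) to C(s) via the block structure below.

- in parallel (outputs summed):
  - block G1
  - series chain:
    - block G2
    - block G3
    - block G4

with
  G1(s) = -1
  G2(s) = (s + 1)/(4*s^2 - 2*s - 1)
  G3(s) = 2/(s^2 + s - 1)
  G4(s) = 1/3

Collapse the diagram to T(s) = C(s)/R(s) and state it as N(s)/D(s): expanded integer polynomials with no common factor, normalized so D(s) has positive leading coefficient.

Step 1 - cascade G2, G3, G4 gives (2*s + 2)/(12*s^4 + 6*s^3 - 21*s^2 + 3*s + 3)
Step 2 - combine G1, (G2*G3*G4) in parallel, giving the overall T(s)

Therefore the answer is (-12*s^4 - 6*s^3 + 21*s^2 - s - 1)/(12*s^4 + 6*s^3 - 21*s^2 + 3*s + 3).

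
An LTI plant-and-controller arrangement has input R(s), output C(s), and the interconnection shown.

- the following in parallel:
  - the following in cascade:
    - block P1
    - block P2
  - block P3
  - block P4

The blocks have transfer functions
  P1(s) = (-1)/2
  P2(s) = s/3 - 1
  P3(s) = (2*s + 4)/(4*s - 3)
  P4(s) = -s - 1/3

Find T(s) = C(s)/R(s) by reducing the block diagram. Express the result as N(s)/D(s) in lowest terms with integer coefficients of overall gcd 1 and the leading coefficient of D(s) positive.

First reduce the diagram to T(s).

Step 1: reduce the series chain P1, P2 gives 1/2 - s/6
Step 2: reduce the parallel group (P1*P2), P3, P4; the result is T(s) itself (integer coefficients, no common factor, positive leading denominator coefficient)

Answer: (-28*s^2 + 37*s + 21)/(24*s - 18)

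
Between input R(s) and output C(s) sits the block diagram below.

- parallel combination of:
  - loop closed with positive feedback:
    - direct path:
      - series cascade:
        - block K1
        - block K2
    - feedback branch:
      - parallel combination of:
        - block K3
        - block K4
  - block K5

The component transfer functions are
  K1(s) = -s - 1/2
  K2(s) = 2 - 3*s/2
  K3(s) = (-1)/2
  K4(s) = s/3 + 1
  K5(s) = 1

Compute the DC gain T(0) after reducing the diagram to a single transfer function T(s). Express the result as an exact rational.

First reduce the diagram to T(s).

Step 1: multiply K1, K2 (series): 3*s^2/2 - 5*s/4 - 1
Step 2: add K3, K4 (parallel): s/3 + 1/2
Step 3: apply the feedback formula to (K1*K2), (K3+K4): (-36*s^2 + 30*s + 24)/(12*s^3 + 8*s^2 - 23*s - 36)
Step 4: reduce the parallel group [(K1*K2)/(1-(K1*K2)*(K3+K4))], K5: (12*s^3 - 28*s^2 + 7*s - 12)/(12*s^3 + 8*s^2 - 23*s - 36)
That last expression is T(s); at s = 0 only the constant terms survive, so T(0) = -12/(-36) = 1/3.

Answer: 1/3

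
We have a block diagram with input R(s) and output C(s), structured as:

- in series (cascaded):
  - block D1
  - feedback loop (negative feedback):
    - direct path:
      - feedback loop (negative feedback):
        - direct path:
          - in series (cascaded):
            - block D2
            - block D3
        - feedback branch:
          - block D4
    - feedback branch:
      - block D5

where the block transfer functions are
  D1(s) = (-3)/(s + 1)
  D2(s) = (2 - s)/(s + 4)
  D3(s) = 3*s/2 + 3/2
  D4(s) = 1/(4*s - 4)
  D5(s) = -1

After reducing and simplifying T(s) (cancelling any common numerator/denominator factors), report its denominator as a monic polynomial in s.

Answer: s^3 - 19*s^2/12 + 5*s/4 - 1/6

Working:
1. combine D2, D3 in series -> (-3*s^2 + 3*s + 6)/(2*s + 8)
2. apply the feedback formula to (D2*D3), D4 -> (-12*s^3 + 24*s^2 + 12*s - 24)/(5*s^2 + 27*s - 26)
3. feedback reduction of [(D2*D3)/(1+(D2*D3)*D4)], D5 -> (-12*s^3 + 24*s^2 + 12*s - 24)/(12*s^3 - 19*s^2 + 15*s - 2)
4. series reduction of D1, [[(D2*D3)/(1+(D2*D3)*D4)]/(1+[(D2*D3)/(1+(D2*D3)*D4)]*D5)] -> (36*s^2 - 108*s + 72)/(12*s^3 - 19*s^2 + 15*s - 2)
That last expression is T(s), already simplified. Scaling its denominator by 1/12 (the reciprocal of the leading coefficient) yields the monic denominator.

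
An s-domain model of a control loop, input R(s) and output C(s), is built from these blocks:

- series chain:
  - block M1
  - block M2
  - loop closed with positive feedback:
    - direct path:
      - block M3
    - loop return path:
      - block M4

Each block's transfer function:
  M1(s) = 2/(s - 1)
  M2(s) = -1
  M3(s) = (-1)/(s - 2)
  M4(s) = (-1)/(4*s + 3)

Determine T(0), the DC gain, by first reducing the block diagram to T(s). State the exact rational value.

(1) close the feedback loop around M3, M4, giving (-4*s - 3)/(4*s^2 - 5*s - 7)
(2) series reduction of M1, M2, [M3/(1-M3*M4)], giving (8*s + 6)/(4*s^3 - 9*s^2 - 2*s + 7)
The step-2 result is T(s). Setting s = 0: T(0) = 6/7.

Answer: 6/7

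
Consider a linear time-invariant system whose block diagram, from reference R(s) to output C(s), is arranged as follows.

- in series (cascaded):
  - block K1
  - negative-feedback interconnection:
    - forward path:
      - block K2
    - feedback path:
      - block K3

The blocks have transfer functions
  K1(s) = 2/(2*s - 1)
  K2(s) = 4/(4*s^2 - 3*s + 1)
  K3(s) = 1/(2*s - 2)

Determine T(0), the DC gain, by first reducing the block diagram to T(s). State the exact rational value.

Step 1 - collapse the loop (K2 forward, K3 return): (4*s - 4)/(4*s^3 - 7*s^2 + 4*s + 1)
Step 2 - series reduction of K1, [K2/(1+K2*K3)]: (8*s - 8)/(8*s^4 - 18*s^3 + 15*s^2 - 2*s - 1)
Step 2 gives the overall T(s). Then T(0) = -8/(-1) = 8.

Hence the answer: 8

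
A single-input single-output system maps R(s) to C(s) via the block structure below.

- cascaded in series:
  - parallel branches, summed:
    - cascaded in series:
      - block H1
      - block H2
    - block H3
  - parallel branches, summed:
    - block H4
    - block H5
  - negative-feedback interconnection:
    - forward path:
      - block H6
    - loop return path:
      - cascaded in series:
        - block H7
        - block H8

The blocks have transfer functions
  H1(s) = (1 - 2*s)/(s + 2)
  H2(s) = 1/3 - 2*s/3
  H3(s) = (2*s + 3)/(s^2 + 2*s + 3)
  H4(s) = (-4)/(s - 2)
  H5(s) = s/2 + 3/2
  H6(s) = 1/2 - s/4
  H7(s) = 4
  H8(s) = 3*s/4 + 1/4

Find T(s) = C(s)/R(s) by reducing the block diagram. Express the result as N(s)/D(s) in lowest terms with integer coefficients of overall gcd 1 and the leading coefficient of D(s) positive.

The answer is (4*s^6 + 8*s^5 - 41*s^4 - 34*s^3 - 122*s^2 - 133*s - 294)/(18*s^5 + 42*s^4 - 30*s^3 - 246*s^2 - 432*s - 216).

Reasoning:
Step 1 - combine H1, H2 in series, giving (4*s^2 - 4*s + 1)/(3*s + 6)
Step 2 - combine (H1*H2), H3 in parallel, giving (4*s^4 + 4*s^3 + 11*s^2 + 11*s + 21)/(3*s^3 + 12*s^2 + 21*s + 18)
Step 3 - add H4, H5 (parallel), giving (s^2 + s - 14)/(2*s - 4)
Step 4 - combine H7, H8 in series, giving 3*s + 1
Step 5 - reduce the feedback loop with forward H6 and return (H7*H8), giving (s - 2)/(3*s^2 - 5*s - 6)
Step 6 - multiply ((H1*H2)+H3), (H4+H5), [H6/(1+H6*(H7*H8))] (series): this yields T(s), and no further normalization is needed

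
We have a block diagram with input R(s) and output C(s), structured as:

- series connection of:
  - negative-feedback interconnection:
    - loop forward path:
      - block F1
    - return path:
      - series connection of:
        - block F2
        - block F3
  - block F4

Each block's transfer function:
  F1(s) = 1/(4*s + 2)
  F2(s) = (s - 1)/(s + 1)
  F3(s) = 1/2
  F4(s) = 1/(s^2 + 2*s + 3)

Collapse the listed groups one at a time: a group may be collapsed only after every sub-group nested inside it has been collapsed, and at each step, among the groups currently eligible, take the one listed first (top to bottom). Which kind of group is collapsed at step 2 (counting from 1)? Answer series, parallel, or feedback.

(1) reduce the series chain F2, F3
(2) apply the feedback formula to F1, (F2*F3)
(3) combine [F1/(1+F1*(F2*F3))], F4 in series
The group at step 2 is a feedback group.

Answer: feedback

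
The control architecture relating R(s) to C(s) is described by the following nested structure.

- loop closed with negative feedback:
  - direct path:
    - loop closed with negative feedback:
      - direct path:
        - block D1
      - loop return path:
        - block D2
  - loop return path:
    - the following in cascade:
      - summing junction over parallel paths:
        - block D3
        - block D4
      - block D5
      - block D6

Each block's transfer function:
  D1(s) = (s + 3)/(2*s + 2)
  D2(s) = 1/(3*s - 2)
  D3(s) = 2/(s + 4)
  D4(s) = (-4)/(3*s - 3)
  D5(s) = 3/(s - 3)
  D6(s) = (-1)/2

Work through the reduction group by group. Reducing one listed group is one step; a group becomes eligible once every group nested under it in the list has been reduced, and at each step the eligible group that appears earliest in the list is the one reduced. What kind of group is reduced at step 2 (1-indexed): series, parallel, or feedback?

The answer is parallel.

Reasoning:
Step 1. reduce the feedback loop with forward D1 and return D2
Step 2. add D3, D4 (parallel)
Step 3. reduce the series chain (D3+D4), D5, D6
Step 4. feedback reduction of [D1/(1+D1*D2)], ((D3+D4)*D5*D6)
So the answer for step 2 is parallel.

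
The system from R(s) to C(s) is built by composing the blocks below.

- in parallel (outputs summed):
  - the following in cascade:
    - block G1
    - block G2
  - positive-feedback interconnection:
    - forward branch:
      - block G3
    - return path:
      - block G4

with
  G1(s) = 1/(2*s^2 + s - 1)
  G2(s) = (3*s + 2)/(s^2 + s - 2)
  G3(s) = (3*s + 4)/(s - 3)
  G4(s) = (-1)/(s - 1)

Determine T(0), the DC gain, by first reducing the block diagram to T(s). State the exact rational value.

[1] combine G1, G2 in series; result (3*s + 2)/(2*s^4 + 3*s^3 - 4*s^2 - 3*s + 2)
[2] close the feedback loop around G3, G4; result (3*s^2 + s - 4)/(s^2 - s + 7)
[3] combine (G1*G2), [G3/(1-G3*G4)] in parallel; result (6*s^6 + 11*s^5 - 17*s^4 - 22*s^3 + 18*s^2 + 33*s + 6)/(2*s^6 + s^5 + 7*s^4 + 22*s^3 - 23*s^2 - 23*s + 14)
Step 3 gives the overall T(s). Then T(0) = 6/14 = 3/7.

Hence the answer: 3/7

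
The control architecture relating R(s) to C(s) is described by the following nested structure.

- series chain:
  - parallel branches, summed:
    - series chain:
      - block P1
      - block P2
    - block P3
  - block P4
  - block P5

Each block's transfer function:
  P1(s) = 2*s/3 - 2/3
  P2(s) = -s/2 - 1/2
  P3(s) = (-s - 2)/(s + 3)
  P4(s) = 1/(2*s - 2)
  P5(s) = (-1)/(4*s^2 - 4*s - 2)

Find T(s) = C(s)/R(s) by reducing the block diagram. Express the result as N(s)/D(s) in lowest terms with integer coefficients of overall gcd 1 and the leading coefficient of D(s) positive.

(1) combine P1, P2 in series, giving 1/3 - s^2/3
(2) combine (P1*P2), P3 in parallel, giving (-s^3 - 3*s^2 - 2*s - 3)/(3*s + 9)
(3) series reduction of ((P1*P2)+P3), P4, P5: this yields T(s), and no further normalization is needed

Final answer: (s^3 + 3*s^2 + 2*s + 3)/(24*s^4 + 24*s^3 - 132*s^2 + 48*s + 36)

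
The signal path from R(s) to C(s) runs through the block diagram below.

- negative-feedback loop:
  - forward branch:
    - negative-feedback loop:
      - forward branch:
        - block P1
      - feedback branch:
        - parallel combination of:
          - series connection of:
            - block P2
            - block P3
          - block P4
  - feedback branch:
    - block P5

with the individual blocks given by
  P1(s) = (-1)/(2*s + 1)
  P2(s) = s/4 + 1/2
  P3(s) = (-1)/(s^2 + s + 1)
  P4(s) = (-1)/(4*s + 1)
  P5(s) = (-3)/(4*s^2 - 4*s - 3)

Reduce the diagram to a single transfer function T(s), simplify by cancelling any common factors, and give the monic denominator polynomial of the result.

Answer: s^6 + 3*s^5/4 - 3*s^4/8 - 57*s^3/32 - 67*s^2/32 - 103*s/128 - 9/64

Working:
[1] reduce the series chain P2, P3 = (-s - 2)/(4*s^2 + 4*s + 4)
[2] sum the parallel branches (P2*P3), P4 = (-8*s^2 - 13*s - 6)/(16*s^3 + 20*s^2 + 20*s + 4)
[3] feedback reduction of P1, ((P2*P3)+P4) = (-16*s^3 - 20*s^2 - 20*s - 4)/(32*s^4 + 56*s^3 + 68*s^2 + 41*s + 10)
[4] close the feedback loop around [P1/(1+P1*((P2*P3)+P4))], P5 = (-64*s^5 - 16*s^4 + 48*s^3 + 124*s^2 + 76*s + 12)/(128*s^6 + 96*s^5 - 48*s^4 - 228*s^3 - 268*s^2 - 103*s - 18)
No further cancellation is possible in the step-4 result, so that is T(s). Its denominator becomes monic after dividing by the leading coefficient 128.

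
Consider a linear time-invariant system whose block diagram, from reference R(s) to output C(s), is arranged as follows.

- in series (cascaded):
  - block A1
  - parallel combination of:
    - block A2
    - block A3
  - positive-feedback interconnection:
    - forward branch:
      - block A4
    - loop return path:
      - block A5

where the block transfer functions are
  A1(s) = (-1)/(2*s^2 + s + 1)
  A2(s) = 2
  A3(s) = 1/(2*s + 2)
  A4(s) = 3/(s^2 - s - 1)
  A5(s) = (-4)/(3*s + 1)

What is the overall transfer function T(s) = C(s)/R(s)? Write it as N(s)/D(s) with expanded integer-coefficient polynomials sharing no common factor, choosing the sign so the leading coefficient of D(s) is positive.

First reduce the diagram to T(s).

Step 1 - parallel reduction of A2, A3 gives (4*s + 5)/(2*s + 2)
Step 2 - collapse the loop (A4 forward, A5 return) gives (9*s + 3)/(3*s^3 - 2*s^2 - 4*s + 11)
Step 3 - combine A1, (A2+A3), [A4/(1-A4*A5)] in series: this yields T(s), and no further normalization is needed

Answer: (-36*s^2 - 57*s - 15)/(12*s^6 + 10*s^5 - 16*s^4 + 18*s^3 + 46*s^2 + 36*s + 22)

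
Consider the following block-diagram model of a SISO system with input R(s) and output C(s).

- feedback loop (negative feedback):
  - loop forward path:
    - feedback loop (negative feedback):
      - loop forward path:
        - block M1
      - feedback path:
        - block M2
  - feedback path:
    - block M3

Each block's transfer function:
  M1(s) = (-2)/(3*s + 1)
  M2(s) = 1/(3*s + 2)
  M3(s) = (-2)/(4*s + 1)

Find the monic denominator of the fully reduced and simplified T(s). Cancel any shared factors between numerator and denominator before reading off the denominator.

Answer: s^3 + 5*s^2/4 + 7*s/12 + 2/9

Working:
(1) apply the feedback formula to M1, M2 gives (-6*s - 4)/(9*s^2 + 9*s)
(2) feedback reduction of [M1/(1+M1*M2)], M3 gives (-24*s^2 - 22*s - 4)/(36*s^3 + 45*s^2 + 21*s + 8)
No further cancellation is possible in the step-2 result, so that is T(s). Its denominator becomes monic after dividing by the leading coefficient 36.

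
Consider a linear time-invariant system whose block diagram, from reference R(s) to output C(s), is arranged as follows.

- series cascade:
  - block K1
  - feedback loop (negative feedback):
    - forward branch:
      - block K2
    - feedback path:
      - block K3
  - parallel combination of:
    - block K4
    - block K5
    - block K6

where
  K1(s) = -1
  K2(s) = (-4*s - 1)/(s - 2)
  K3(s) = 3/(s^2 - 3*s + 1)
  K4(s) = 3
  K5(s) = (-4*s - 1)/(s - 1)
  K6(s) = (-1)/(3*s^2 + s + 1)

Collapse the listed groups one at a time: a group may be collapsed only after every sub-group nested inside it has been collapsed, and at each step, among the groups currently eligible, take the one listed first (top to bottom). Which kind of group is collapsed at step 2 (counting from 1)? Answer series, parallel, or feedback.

[1] apply the feedback formula to K2, K3
[2] reduce the parallel group K4, K5, K6
[3] combine K1, [K2/(1+K2*K3)], (K4+K5+K6) in series
Step 2: parallel.

Therefore the answer is parallel.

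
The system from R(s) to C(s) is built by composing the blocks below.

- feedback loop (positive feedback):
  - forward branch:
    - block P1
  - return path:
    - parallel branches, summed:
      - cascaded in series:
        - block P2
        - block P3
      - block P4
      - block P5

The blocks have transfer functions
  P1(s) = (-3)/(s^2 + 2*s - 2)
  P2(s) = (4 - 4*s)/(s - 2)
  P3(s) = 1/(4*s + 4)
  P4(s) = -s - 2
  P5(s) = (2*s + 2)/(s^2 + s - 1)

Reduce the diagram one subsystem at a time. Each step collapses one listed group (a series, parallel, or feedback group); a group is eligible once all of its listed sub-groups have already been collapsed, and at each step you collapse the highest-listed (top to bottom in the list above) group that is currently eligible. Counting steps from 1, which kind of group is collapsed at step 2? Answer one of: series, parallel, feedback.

Step 1: cascade P2, P3
Step 2: sum the parallel branches (P2*P3), P4, P5
Step 3: collapse the loop (P1 forward, ((P2*P3)+P4+P5) return)
Step 2 collapses a parallel group.

Final answer: parallel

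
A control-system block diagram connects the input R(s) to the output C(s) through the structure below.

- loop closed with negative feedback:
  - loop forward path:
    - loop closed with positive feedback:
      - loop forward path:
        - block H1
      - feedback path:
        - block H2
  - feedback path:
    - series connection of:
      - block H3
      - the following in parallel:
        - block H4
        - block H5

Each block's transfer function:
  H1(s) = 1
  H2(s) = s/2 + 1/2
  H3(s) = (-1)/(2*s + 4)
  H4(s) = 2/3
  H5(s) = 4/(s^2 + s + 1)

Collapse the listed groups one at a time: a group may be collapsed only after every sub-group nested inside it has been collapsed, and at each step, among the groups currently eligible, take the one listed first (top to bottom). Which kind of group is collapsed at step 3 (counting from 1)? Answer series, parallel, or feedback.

Reducing step by step:

(1) close the feedback loop around H1, H2
(2) parallel reduction of H4, H5
(3) reduce the series chain H3, (H4+H5)
(4) reduce the feedback loop with forward [H1/(1-H1*H2)] and return (H3*(H4+H5))
The group at step 3 is a series group.

Answer: series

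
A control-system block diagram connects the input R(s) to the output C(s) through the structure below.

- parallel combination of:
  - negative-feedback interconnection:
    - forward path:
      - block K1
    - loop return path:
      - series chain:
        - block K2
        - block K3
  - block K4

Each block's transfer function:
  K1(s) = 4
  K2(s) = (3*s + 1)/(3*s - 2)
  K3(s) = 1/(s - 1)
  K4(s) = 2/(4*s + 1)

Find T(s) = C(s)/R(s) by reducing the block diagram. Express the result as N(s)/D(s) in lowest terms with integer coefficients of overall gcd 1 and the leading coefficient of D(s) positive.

Step 1 - reduce the series chain K2, K3; result (3*s + 1)/(3*s^2 - 5*s + 2)
Step 2 - apply the feedback formula to K1, (K2*K3); result (12*s^2 - 20*s + 8)/(3*s^2 + 7*s + 6)
Step 3 - sum the parallel branches [K1/(1+K1*(K2*K3))], K4, which is the overall transfer function T(s) = C(s)/R(s) in lowest terms

Therefore the answer is (48*s^3 - 62*s^2 + 26*s + 20)/(12*s^3 + 31*s^2 + 31*s + 6).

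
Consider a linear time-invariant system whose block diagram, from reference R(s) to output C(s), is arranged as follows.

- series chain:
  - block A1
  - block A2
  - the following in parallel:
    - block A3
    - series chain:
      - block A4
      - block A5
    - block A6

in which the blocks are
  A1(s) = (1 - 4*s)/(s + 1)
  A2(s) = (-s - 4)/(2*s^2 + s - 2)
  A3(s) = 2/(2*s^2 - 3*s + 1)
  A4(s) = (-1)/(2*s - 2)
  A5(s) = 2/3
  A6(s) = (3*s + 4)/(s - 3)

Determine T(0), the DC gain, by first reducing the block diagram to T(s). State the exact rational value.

First reduce the diagram to T(s).

Step 1. multiply A4, A5 (series) = (-1)/(3*s - 3)
Step 2. parallel reduction of A3, (A4*A5), A6 = (18*s^3 - 5*s^2 - 14*s - 9)/(6*s^3 - 27*s^2 + 30*s - 9)
Step 3. cascade A1, A2, (A3+(A4*A5)+A6) = (72*s^5 + 250*s^4 - 203*s^3 - 226*s^2 - 79*s + 36)/(12*s^6 - 36*s^5 - 27*s^4 + 87*s^3 - 3*s^2 - 51*s + 18)
That last expression is T(s); at s = 0 only the constant terms survive, so T(0) = 36/18 = 2.

Answer: 2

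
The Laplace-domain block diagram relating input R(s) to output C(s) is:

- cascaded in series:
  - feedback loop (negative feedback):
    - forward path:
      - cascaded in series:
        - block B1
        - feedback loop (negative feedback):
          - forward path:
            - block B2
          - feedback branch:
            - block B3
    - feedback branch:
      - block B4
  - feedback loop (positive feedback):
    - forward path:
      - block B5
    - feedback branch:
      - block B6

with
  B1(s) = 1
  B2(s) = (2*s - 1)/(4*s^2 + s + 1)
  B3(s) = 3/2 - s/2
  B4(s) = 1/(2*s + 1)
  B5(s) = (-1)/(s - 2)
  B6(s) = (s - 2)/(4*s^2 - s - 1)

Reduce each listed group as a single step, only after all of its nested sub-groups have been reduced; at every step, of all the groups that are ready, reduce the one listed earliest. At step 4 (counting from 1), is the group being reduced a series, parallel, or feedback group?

The answer is feedback.

Reasoning:
[1] feedback reduction of B2, B3
[2] series reduction of B1, [B2/(1+B2*B3)]
[3] feedback reduction of (B1*[B2/(1+B2*B3)]), B4
[4] reduce the feedback loop with forward B5 and return B6
[5] combine [(B1*[B2/(1+B2*B3)])/(1+(B1*[B2/(1+B2*B3)])*B4)], [B5/(1-B5*B6)] in series
The group at step 4 is a feedback group.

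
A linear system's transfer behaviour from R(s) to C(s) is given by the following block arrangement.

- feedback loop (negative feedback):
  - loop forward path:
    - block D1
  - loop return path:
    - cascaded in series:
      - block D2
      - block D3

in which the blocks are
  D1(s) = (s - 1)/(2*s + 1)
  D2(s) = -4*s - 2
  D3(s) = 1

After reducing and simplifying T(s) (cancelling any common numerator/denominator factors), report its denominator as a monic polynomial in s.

Reducing step by step:

Step 1 - series reduction of D2, D3 -> -4*s - 2
Step 2 - feedback reduction of D1, (D2*D3) -> (1 - s)/(4*s^2 - 4*s - 3)
Step 2 gives the fully reduced T(s), with no common factor left to cancel. The denominator's leading coefficient is 4, so divide each of its coefficients by 4 to get the monic form.

Answer: s^2 - s - 3/4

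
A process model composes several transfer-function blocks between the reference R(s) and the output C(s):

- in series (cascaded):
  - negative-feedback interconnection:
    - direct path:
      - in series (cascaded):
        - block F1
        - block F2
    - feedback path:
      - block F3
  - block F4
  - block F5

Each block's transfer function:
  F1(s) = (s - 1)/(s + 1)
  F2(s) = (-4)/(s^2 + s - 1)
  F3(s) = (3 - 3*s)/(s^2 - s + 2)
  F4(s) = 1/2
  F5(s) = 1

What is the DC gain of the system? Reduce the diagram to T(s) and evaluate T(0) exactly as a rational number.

The answer is 2/5.

Reasoning:
Step 1 - combine F1, F2 in series, giving (4 - 4*s)/(s^3 + 2*s^2 - 1)
Step 2 - feedback reduction of (F1*F2), F3, giving (-4*s^3 + 8*s^2 - 12*s + 8)/(s^5 + s^4 + 15*s^2 - 23*s + 10)
Step 3 - combine [(F1*F2)/(1+(F1*F2)*F3)], F4, F5 in series, giving (-2*s^3 + 4*s^2 - 6*s + 4)/(s^5 + s^4 + 15*s^2 - 23*s + 10)
Evaluating the step-3 result (the overall T(s)) at s = 0 gives T(0) = 4/10 = 2/5.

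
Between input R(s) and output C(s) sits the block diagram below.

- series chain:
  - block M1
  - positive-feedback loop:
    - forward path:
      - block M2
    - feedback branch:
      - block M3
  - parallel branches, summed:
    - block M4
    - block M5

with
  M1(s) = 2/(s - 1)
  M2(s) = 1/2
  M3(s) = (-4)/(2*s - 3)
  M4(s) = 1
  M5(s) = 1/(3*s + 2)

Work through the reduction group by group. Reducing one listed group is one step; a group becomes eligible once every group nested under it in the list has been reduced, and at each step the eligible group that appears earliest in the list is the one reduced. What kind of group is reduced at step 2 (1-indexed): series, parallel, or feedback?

Reducing step by step:

[1] collapse the loop (M2 forward, M3 return)
[2] reduce the parallel group M4, M5
[3] cascade M1, [M2/(1-M2*M3)], (M4+M5)
At step 2 the group reduced is parallel.

Answer: parallel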